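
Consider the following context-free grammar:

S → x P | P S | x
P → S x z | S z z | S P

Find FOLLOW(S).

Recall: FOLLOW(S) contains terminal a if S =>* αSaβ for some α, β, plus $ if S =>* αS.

We compute FOLLOW(S) using the standard algorithm.
FOLLOW(S) starts with {$}.
FIRST(P) = {x}
FIRST(S) = {x}
FOLLOW(P) = {$, x, z}
FOLLOW(S) = {$, x, z}
Therefore, FOLLOW(S) = {$, x, z}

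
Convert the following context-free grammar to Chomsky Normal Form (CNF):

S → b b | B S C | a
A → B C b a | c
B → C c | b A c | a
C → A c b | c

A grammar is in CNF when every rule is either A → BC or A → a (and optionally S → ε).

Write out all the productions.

TB → b; S → a; TA → a; A → c; TC → c; B → a; C → c; S → TB TB; S → B X0; X0 → S C; A → B X1; X1 → C X2; X2 → TB TA; B → C TC; B → TB X3; X3 → A TC; C → A X4; X4 → TC TB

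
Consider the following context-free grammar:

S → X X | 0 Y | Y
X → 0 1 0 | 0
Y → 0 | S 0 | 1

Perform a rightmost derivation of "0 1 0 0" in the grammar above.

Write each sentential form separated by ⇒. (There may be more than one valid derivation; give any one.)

S ⇒ X X ⇒ X 0 ⇒ 0 1 0 0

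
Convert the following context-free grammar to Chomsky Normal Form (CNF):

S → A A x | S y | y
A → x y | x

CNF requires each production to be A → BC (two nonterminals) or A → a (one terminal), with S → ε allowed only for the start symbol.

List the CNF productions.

TX → x; TY → y; S → y; A → x; S → A X0; X0 → A TX; S → S TY; A → TX TY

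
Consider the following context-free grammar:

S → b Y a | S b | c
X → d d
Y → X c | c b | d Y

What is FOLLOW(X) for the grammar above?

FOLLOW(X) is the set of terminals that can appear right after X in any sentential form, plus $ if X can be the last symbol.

We compute FOLLOW(X) using the standard algorithm.
FOLLOW(S) starts with {$}.
FIRST(S) = {b, c}
FIRST(X) = {d}
FIRST(Y) = {c, d}
FOLLOW(S) = {$, b}
FOLLOW(X) = {c}
FOLLOW(Y) = {a}
Therefore, FOLLOW(X) = {c}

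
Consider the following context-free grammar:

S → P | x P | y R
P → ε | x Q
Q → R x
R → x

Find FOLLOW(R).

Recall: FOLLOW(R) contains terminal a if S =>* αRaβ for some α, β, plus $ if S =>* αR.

We compute FOLLOW(R) using the standard algorithm.
FOLLOW(S) starts with {$}.
FIRST(P) = {x, ε}
FIRST(Q) = {x}
FIRST(R) = {x}
FIRST(S) = {x, y, ε}
FOLLOW(P) = {$}
FOLLOW(Q) = {$}
FOLLOW(R) = {$, x}
FOLLOW(S) = {$}
Therefore, FOLLOW(R) = {$, x}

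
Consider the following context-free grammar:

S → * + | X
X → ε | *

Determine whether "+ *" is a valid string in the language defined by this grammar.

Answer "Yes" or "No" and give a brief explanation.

No - no valid derivation exists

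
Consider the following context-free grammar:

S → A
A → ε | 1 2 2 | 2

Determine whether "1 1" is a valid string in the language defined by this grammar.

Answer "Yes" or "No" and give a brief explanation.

No - no valid derivation exists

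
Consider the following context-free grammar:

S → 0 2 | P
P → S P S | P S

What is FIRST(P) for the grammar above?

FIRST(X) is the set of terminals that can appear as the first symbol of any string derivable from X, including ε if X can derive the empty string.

We compute FIRST(P) using the standard algorithm.
FIRST(P) = {0}
FIRST(S) = {0}
Therefore, FIRST(P) = {0}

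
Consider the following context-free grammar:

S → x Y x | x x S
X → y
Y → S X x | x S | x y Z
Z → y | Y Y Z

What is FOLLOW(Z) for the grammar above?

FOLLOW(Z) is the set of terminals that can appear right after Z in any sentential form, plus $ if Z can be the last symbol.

We compute FOLLOW(Z) using the standard algorithm.
FOLLOW(S) starts with {$}.
FIRST(S) = {x}
FIRST(X) = {y}
FIRST(Y) = {x}
FIRST(Z) = {x, y}
FOLLOW(S) = {$, x, y}
FOLLOW(X) = {x}
FOLLOW(Y) = {x, y}
FOLLOW(Z) = {x, y}
Therefore, FOLLOW(Z) = {x, y}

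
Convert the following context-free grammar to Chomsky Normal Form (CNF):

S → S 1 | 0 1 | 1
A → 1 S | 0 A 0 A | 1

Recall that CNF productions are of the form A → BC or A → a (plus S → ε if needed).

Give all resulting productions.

T1 → 1; T0 → 0; S → 1; A → 1; S → S T1; S → T0 T1; A → T1 S; A → T0 X0; X0 → A X1; X1 → T0 A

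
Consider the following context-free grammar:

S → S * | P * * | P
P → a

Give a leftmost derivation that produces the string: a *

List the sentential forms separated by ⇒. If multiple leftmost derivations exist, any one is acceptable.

S ⇒ S * ⇒ P * ⇒ a *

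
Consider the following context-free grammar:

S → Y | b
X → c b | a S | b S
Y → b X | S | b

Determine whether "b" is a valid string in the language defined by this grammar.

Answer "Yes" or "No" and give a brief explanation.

Yes - a valid derivation exists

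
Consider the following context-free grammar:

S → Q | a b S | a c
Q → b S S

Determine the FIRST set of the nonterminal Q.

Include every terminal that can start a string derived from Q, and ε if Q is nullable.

We compute FIRST(Q) using the standard algorithm.
FIRST(Q) = {b}
FIRST(S) = {a, b}
Therefore, FIRST(Q) = {b}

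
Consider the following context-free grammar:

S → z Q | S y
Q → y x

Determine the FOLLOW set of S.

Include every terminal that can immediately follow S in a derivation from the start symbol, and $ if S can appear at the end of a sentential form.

We compute FOLLOW(S) using the standard algorithm.
FOLLOW(S) starts with {$}.
FIRST(Q) = {y}
FIRST(S) = {z}
FOLLOW(Q) = {$, y}
FOLLOW(S) = {$, y}
Therefore, FOLLOW(S) = {$, y}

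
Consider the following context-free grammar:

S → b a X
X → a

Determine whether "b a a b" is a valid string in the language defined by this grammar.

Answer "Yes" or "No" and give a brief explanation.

No - no valid derivation exists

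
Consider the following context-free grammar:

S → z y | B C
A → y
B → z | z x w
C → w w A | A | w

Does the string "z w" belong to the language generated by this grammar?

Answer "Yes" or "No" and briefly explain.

Yes - a valid derivation exists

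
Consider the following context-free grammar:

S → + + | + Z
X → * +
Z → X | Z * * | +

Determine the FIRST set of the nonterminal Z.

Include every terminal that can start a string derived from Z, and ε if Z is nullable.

We compute FIRST(Z) using the standard algorithm.
FIRST(S) = {+}
FIRST(X) = {*}
FIRST(Z) = {*, +}
Therefore, FIRST(Z) = {*, +}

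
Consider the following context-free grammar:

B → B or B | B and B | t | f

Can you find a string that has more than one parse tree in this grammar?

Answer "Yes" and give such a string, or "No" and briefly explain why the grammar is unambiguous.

Yes - the string 't and f and t or t or f' has two distinct parse trees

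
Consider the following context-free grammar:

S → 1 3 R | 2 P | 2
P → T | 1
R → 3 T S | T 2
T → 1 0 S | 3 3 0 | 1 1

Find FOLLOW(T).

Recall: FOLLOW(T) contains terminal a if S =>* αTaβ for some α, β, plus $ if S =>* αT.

We compute FOLLOW(T) using the standard algorithm.
FOLLOW(S) starts with {$}.
FIRST(P) = {1, 3}
FIRST(R) = {1, 3}
FIRST(S) = {1, 2}
FIRST(T) = {1, 3}
FOLLOW(P) = {$, 1, 2}
FOLLOW(R) = {$, 1, 2}
FOLLOW(S) = {$, 1, 2}
FOLLOW(T) = {$, 1, 2}
Therefore, FOLLOW(T) = {$, 1, 2}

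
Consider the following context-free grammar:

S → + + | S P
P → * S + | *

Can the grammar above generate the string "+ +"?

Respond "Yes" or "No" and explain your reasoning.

Yes - a valid derivation exists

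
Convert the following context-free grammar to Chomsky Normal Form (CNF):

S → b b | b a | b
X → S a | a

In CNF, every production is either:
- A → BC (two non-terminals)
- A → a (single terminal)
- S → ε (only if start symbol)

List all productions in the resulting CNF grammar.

TB → b; TA → a; S → b; X → a; S → TB TB; S → TB TA; X → S TA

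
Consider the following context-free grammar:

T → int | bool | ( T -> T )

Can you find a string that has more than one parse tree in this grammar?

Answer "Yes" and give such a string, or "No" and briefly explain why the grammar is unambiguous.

No - the grammar is unambiguous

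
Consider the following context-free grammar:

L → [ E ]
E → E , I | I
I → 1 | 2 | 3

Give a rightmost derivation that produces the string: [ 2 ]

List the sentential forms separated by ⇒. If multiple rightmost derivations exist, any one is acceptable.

L ⇒ [ E ] ⇒ [ I ] ⇒ [ 2 ]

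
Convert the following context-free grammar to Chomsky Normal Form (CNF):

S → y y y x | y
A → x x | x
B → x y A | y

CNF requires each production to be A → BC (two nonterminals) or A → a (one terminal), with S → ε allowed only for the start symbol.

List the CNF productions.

TY → y; TX → x; S → y; A → x; B → y; S → TY X0; X0 → TY X1; X1 → TY TX; A → TX TX; B → TX X2; X2 → TY A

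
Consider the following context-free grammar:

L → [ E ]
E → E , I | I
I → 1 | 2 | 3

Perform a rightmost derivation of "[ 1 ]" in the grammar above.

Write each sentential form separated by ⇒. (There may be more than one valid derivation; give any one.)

L ⇒ [ E ] ⇒ [ I ] ⇒ [ 1 ]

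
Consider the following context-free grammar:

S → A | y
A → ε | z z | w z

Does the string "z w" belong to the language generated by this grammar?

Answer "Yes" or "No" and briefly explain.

No - no valid derivation exists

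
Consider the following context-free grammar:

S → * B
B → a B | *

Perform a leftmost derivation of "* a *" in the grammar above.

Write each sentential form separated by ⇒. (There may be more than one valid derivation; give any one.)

S ⇒ * B ⇒ * a B ⇒ * a *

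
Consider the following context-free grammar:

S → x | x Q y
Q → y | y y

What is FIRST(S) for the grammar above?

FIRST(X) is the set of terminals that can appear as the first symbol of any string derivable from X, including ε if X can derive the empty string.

We compute FIRST(S) using the standard algorithm.
FIRST(Q) = {y}
FIRST(S) = {x}
Therefore, FIRST(S) = {x}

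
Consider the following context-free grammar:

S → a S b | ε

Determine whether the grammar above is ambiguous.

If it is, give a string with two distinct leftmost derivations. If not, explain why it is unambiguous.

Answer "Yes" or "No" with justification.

No - the grammar is unambiguous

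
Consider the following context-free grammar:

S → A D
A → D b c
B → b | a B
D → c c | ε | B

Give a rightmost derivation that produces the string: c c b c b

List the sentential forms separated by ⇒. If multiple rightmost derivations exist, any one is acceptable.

S ⇒ A D ⇒ A B ⇒ A b ⇒ D b c b ⇒ c c b c b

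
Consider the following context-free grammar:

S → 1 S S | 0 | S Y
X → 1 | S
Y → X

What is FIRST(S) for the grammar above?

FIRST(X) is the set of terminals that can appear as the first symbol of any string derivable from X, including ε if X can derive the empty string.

We compute FIRST(S) using the standard algorithm.
FIRST(S) = {0, 1}
FIRST(X) = {0, 1}
FIRST(Y) = {0, 1}
Therefore, FIRST(S) = {0, 1}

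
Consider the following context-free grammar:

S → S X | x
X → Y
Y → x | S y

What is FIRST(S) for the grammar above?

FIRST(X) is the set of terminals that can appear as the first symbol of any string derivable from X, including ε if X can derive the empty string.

We compute FIRST(S) using the standard algorithm.
FIRST(S) = {x}
FIRST(X) = {x}
FIRST(Y) = {x}
Therefore, FIRST(S) = {x}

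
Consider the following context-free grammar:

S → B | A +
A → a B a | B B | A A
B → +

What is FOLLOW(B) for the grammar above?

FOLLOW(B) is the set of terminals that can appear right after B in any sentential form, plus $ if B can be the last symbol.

We compute FOLLOW(B) using the standard algorithm.
FOLLOW(S) starts with {$}.
FIRST(A) = {+, a}
FIRST(B) = {+}
FIRST(S) = {+, a}
FOLLOW(A) = {+, a}
FOLLOW(B) = {$, +, a}
FOLLOW(S) = {$}
Therefore, FOLLOW(B) = {$, +, a}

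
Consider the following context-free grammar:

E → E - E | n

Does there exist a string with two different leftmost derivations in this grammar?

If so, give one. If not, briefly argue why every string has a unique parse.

Yes - the string 'n - n - n - n' has two distinct leftmost derivations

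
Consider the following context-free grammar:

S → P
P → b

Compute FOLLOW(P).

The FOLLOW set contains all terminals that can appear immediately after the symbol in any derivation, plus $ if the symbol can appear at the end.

We compute FOLLOW(P) using the standard algorithm.
FOLLOW(S) starts with {$}.
FIRST(P) = {b}
FIRST(S) = {b}
FOLLOW(P) = {$}
FOLLOW(S) = {$}
Therefore, FOLLOW(P) = {$}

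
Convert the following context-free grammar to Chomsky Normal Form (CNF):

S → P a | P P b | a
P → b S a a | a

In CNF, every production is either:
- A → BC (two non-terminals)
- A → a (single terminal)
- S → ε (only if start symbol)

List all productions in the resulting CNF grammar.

TA → a; TB → b; S → a; P → a; S → P TA; S → P X0; X0 → P TB; P → TB X1; X1 → S X2; X2 → TA TA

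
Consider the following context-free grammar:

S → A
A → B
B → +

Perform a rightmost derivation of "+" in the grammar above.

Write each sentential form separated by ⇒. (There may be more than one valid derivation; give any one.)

S ⇒ A ⇒ B ⇒ +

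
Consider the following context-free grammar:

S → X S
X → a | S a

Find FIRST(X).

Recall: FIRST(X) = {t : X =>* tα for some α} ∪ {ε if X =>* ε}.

We compute FIRST(X) using the standard algorithm.
FIRST(S) = {a}
FIRST(X) = {a}
Therefore, FIRST(X) = {a}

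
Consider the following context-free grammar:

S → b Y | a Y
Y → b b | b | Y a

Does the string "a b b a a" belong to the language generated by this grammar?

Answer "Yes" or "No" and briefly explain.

Yes - a valid derivation exists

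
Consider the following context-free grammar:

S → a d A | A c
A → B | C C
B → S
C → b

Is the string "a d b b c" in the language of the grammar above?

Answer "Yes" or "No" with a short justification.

Yes - a valid derivation exists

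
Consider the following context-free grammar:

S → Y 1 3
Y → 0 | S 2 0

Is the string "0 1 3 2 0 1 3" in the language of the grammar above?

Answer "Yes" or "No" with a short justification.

Yes - a valid derivation exists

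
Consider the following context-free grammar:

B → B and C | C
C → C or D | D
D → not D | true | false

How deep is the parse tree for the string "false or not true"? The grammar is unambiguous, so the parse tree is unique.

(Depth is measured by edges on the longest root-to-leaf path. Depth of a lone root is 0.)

4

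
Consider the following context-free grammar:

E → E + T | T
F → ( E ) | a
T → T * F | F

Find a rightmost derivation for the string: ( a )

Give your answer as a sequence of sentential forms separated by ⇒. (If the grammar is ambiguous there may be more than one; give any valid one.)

E ⇒ T ⇒ F ⇒ ( E ) ⇒ ( T ) ⇒ ( F ) ⇒ ( a )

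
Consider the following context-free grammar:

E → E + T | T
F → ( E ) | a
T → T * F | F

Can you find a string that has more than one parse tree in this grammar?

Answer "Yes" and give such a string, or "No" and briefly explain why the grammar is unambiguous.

No - the grammar is unambiguous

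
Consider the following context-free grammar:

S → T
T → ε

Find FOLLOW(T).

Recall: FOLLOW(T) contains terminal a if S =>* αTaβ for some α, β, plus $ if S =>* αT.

We compute FOLLOW(T) using the standard algorithm.
FOLLOW(S) starts with {$}.
FIRST(S) = {ε}
FIRST(T) = {ε}
FOLLOW(S) = {$}
FOLLOW(T) = {$}
Therefore, FOLLOW(T) = {$}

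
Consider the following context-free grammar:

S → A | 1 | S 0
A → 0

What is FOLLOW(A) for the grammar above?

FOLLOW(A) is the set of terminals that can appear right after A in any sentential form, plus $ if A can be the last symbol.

We compute FOLLOW(A) using the standard algorithm.
FOLLOW(S) starts with {$}.
FIRST(A) = {0}
FIRST(S) = {0, 1}
FOLLOW(A) = {$, 0}
FOLLOW(S) = {$, 0}
Therefore, FOLLOW(A) = {$, 0}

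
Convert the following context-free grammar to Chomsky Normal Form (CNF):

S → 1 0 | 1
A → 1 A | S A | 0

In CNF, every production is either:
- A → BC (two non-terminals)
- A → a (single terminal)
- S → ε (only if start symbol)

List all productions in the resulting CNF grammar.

T1 → 1; T0 → 0; S → 1; A → 0; S → T1 T0; A → T1 A; A → S A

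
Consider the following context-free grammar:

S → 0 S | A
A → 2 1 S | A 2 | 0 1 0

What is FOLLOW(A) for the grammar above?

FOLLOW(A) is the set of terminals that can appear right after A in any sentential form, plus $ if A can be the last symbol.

We compute FOLLOW(A) using the standard algorithm.
FOLLOW(S) starts with {$}.
FIRST(A) = {0, 2}
FIRST(S) = {0, 2}
FOLLOW(A) = {$, 2}
FOLLOW(S) = {$, 2}
Therefore, FOLLOW(A) = {$, 2}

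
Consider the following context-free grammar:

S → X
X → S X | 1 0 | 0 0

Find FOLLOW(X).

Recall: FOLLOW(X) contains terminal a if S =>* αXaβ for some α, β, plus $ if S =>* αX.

We compute FOLLOW(X) using the standard algorithm.
FOLLOW(S) starts with {$}.
FIRST(S) = {0, 1}
FIRST(X) = {0, 1}
FOLLOW(S) = {$, 0, 1}
FOLLOW(X) = {$, 0, 1}
Therefore, FOLLOW(X) = {$, 0, 1}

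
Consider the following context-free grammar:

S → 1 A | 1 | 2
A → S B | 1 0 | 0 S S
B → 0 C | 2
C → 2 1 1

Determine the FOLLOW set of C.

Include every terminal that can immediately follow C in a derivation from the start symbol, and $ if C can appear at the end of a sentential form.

We compute FOLLOW(C) using the standard algorithm.
FOLLOW(S) starts with {$}.
FIRST(A) = {0, 1, 2}
FIRST(B) = {0, 2}
FIRST(C) = {2}
FIRST(S) = {1, 2}
FOLLOW(A) = {$, 0, 1, 2}
FOLLOW(B) = {$, 0, 1, 2}
FOLLOW(C) = {$, 0, 1, 2}
FOLLOW(S) = {$, 0, 1, 2}
Therefore, FOLLOW(C) = {$, 0, 1, 2}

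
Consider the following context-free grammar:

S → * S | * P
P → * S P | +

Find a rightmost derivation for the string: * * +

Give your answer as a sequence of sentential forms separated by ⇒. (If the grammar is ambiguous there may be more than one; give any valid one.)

S ⇒ * S ⇒ * * P ⇒ * * +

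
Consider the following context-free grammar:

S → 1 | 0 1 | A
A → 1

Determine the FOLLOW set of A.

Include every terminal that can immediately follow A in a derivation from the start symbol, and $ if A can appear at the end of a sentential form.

We compute FOLLOW(A) using the standard algorithm.
FOLLOW(S) starts with {$}.
FIRST(A) = {1}
FIRST(S) = {0, 1}
FOLLOW(A) = {$}
FOLLOW(S) = {$}
Therefore, FOLLOW(A) = {$}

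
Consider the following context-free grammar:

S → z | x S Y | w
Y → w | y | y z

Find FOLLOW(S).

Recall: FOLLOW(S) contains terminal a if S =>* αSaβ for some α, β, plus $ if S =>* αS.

We compute FOLLOW(S) using the standard algorithm.
FOLLOW(S) starts with {$}.
FIRST(S) = {w, x, z}
FIRST(Y) = {w, y}
FOLLOW(S) = {$, w, y}
FOLLOW(Y) = {$, w, y}
Therefore, FOLLOW(S) = {$, w, y}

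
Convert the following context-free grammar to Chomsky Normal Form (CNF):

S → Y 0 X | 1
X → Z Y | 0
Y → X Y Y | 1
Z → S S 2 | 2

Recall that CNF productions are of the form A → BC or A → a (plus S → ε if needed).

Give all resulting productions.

T0 → 0; S → 1; X → 0; Y → 1; T2 → 2; Z → 2; S → Y X0; X0 → T0 X; X → Z Y; Y → X X1; X1 → Y Y; Z → S X2; X2 → S T2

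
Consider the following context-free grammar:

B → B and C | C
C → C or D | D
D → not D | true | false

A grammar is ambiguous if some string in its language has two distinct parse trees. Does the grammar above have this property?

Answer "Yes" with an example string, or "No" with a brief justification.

No - the grammar is unambiguous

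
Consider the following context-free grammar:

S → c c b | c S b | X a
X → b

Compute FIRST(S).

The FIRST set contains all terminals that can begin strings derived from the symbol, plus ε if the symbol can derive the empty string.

We compute FIRST(S) using the standard algorithm.
FIRST(S) = {b, c}
FIRST(X) = {b}
Therefore, FIRST(S) = {b, c}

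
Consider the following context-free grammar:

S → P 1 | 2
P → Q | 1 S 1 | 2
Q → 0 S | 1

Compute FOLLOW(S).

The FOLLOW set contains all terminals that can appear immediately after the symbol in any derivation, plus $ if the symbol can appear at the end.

We compute FOLLOW(S) using the standard algorithm.
FOLLOW(S) starts with {$}.
FIRST(P) = {0, 1, 2}
FIRST(Q) = {0, 1}
FIRST(S) = {0, 1, 2}
FOLLOW(P) = {1}
FOLLOW(Q) = {1}
FOLLOW(S) = {$, 1}
Therefore, FOLLOW(S) = {$, 1}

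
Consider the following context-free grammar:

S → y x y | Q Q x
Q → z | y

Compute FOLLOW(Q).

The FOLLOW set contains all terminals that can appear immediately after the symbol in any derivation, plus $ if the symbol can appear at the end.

We compute FOLLOW(Q) using the standard algorithm.
FOLLOW(S) starts with {$}.
FIRST(Q) = {y, z}
FIRST(S) = {y, z}
FOLLOW(Q) = {x, y, z}
FOLLOW(S) = {$}
Therefore, FOLLOW(Q) = {x, y, z}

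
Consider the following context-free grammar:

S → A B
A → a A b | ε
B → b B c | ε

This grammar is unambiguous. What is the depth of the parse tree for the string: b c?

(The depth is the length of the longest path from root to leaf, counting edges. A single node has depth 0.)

3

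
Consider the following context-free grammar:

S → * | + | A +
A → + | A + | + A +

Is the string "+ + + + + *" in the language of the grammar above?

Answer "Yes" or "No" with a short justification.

No - no valid derivation exists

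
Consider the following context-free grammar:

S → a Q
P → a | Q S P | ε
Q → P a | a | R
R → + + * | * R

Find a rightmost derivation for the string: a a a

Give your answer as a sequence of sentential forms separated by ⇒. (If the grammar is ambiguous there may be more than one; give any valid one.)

S ⇒ a Q ⇒ a P a ⇒ a a a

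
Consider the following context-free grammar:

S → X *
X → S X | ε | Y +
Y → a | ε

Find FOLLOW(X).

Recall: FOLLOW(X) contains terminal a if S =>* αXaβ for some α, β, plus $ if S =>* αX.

We compute FOLLOW(X) using the standard algorithm.
FOLLOW(S) starts with {$}.
FIRST(S) = {*, +, a}
FIRST(X) = {*, +, a, ε}
FIRST(Y) = {a, ε}
FOLLOW(S) = {$, *, +, a}
FOLLOW(X) = {*}
FOLLOW(Y) = {+}
Therefore, FOLLOW(X) = {*}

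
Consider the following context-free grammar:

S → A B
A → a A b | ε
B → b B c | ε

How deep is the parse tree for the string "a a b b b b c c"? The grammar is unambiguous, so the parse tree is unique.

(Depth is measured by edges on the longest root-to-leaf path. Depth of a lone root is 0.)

4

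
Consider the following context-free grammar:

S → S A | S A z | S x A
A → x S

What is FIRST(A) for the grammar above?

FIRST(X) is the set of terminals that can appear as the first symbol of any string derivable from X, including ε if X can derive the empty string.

We compute FIRST(A) using the standard algorithm.
FIRST(A) = {x}
FIRST(S) = {}
Therefore, FIRST(A) = {x}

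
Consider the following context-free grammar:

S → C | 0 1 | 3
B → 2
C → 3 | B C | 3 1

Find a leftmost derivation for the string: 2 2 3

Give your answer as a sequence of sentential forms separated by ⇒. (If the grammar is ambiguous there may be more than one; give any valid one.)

S ⇒ C ⇒ B C ⇒ 2 C ⇒ 2 B C ⇒ 2 2 C ⇒ 2 2 3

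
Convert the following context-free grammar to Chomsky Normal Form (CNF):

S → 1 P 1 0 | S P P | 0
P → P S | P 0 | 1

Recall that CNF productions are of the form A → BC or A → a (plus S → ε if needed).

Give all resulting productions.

T1 → 1; T0 → 0; S → 0; P → 1; S → T1 X0; X0 → P X1; X1 → T1 T0; S → S X2; X2 → P P; P → P S; P → P T0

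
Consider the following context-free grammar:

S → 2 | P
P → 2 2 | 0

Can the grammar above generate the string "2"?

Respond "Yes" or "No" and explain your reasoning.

Yes - a valid derivation exists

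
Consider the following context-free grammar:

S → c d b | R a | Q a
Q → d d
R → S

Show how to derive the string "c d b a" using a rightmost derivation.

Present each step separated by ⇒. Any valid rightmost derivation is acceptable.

S ⇒ R a ⇒ S a ⇒ c d b a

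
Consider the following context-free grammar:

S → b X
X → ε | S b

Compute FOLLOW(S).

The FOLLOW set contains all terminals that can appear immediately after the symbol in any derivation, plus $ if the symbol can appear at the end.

We compute FOLLOW(S) using the standard algorithm.
FOLLOW(S) starts with {$}.
FIRST(S) = {b}
FIRST(X) = {b, ε}
FOLLOW(S) = {$, b}
FOLLOW(X) = {$, b}
Therefore, FOLLOW(S) = {$, b}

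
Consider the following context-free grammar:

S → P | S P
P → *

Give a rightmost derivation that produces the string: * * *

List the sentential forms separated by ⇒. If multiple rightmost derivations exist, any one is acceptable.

S ⇒ S P ⇒ S * ⇒ S P * ⇒ S * * ⇒ P * * ⇒ * * *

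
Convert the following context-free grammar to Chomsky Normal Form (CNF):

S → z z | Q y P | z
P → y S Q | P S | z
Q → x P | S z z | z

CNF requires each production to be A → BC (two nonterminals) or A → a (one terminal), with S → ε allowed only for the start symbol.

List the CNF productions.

TZ → z; TY → y; S → z; P → z; TX → x; Q → z; S → TZ TZ; S → Q X0; X0 → TY P; P → TY X1; X1 → S Q; P → P S; Q → TX P; Q → S X2; X2 → TZ TZ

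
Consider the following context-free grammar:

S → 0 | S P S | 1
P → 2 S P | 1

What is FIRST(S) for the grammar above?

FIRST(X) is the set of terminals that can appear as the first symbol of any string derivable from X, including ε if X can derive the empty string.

We compute FIRST(S) using the standard algorithm.
FIRST(P) = {1, 2}
FIRST(S) = {0, 1}
Therefore, FIRST(S) = {0, 1}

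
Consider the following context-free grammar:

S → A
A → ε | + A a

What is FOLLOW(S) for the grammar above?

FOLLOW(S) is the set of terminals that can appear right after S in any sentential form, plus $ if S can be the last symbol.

We compute FOLLOW(S) using the standard algorithm.
FOLLOW(S) starts with {$}.
FIRST(A) = {+, ε}
FIRST(S) = {+, ε}
FOLLOW(A) = {$, a}
FOLLOW(S) = {$}
Therefore, FOLLOW(S) = {$}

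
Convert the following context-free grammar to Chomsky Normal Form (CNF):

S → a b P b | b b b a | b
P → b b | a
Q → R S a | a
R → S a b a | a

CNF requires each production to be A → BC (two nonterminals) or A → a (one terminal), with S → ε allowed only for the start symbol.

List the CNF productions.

TA → a; TB → b; S → b; P → a; Q → a; R → a; S → TA X0; X0 → TB X1; X1 → P TB; S → TB X2; X2 → TB X3; X3 → TB TA; P → TB TB; Q → R X4; X4 → S TA; R → S X5; X5 → TA X6; X6 → TB TA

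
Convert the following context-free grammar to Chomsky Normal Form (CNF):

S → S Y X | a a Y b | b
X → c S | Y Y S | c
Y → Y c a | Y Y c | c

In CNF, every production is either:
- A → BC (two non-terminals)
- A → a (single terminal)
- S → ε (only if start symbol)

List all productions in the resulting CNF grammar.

TA → a; TB → b; S → b; TC → c; X → c; Y → c; S → S X0; X0 → Y X; S → TA X1; X1 → TA X2; X2 → Y TB; X → TC S; X → Y X3; X3 → Y S; Y → Y X4; X4 → TC TA; Y → Y X5; X5 → Y TC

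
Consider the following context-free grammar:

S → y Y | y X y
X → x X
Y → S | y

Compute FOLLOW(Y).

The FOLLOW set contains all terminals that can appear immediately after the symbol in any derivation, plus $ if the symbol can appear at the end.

We compute FOLLOW(Y) using the standard algorithm.
FOLLOW(S) starts with {$}.
FIRST(S) = {y}
FIRST(X) = {x}
FIRST(Y) = {y}
FOLLOW(S) = {$}
FOLLOW(X) = {y}
FOLLOW(Y) = {$}
Therefore, FOLLOW(Y) = {$}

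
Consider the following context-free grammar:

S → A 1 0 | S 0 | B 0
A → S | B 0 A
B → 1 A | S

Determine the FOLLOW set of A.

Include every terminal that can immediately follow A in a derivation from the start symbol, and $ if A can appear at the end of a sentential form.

We compute FOLLOW(A) using the standard algorithm.
FOLLOW(S) starts with {$}.
FIRST(A) = {1}
FIRST(B) = {1}
FIRST(S) = {1}
FOLLOW(A) = {0, 1}
FOLLOW(B) = {0}
FOLLOW(S) = {$, 0, 1}
Therefore, FOLLOW(A) = {0, 1}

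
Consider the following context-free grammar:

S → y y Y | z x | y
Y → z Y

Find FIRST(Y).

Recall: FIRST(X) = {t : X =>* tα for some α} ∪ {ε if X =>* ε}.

We compute FIRST(Y) using the standard algorithm.
FIRST(S) = {y, z}
FIRST(Y) = {z}
Therefore, FIRST(Y) = {z}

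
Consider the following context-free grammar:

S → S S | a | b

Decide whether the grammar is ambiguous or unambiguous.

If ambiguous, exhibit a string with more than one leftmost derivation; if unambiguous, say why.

Ambiguous - the string 'b a a b' has two distinct leftmost derivations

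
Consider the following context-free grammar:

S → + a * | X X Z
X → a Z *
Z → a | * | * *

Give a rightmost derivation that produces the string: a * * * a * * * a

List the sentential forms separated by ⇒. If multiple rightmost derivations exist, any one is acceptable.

S ⇒ X X Z ⇒ X X a ⇒ X a Z * a ⇒ X a * * * a ⇒ a Z * a * * * a ⇒ a * * * a * * * a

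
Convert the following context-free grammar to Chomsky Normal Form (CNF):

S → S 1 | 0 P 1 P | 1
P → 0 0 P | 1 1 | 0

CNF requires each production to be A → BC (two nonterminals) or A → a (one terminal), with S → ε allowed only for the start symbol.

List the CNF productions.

T1 → 1; T0 → 0; S → 1; P → 0; S → S T1; S → T0 X0; X0 → P X1; X1 → T1 P; P → T0 X2; X2 → T0 P; P → T1 T1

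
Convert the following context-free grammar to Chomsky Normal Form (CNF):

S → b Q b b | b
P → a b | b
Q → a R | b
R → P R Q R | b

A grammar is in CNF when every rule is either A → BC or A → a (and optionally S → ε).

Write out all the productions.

TB → b; S → b; TA → a; P → b; Q → b; R → b; S → TB X0; X0 → Q X1; X1 → TB TB; P → TA TB; Q → TA R; R → P X2; X2 → R X3; X3 → Q R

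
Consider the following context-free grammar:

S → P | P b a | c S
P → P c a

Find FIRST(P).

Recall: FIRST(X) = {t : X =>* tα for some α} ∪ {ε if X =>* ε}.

We compute FIRST(P) using the standard algorithm.
FIRST(P) = {}
FIRST(S) = {c}
Therefore, FIRST(P) = {}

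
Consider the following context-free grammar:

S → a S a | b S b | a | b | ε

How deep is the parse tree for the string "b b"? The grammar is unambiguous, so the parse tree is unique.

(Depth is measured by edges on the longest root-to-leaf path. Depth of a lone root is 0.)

2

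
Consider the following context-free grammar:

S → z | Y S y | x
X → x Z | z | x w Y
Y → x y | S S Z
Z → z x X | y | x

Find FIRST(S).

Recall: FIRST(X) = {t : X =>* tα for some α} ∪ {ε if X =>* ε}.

We compute FIRST(S) using the standard algorithm.
FIRST(S) = {x, z}
FIRST(X) = {x, z}
FIRST(Y) = {x, z}
FIRST(Z) = {x, y, z}
Therefore, FIRST(S) = {x, z}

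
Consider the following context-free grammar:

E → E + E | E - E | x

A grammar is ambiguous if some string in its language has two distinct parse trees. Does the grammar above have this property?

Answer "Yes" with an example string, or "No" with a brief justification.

Yes - the string 'x - x - x + x + x' has two distinct parse trees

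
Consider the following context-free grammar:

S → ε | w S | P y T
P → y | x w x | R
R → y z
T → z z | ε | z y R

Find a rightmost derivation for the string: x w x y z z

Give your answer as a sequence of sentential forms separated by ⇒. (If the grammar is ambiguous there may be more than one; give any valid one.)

S ⇒ P y T ⇒ P y z z ⇒ x w x y z z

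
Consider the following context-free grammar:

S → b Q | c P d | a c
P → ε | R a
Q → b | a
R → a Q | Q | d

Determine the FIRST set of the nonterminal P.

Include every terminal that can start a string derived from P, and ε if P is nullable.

We compute FIRST(P) using the standard algorithm.
FIRST(P) = {a, b, d, ε}
FIRST(Q) = {a, b}
FIRST(R) = {a, b, d}
FIRST(S) = {a, b, c}
Therefore, FIRST(P) = {a, b, d, ε}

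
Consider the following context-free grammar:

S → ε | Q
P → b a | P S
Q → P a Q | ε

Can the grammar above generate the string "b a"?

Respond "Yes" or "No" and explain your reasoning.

No - no valid derivation exists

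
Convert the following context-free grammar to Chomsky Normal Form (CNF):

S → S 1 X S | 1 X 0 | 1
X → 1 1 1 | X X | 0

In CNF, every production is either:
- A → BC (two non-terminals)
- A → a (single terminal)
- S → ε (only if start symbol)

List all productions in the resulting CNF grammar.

T1 → 1; T0 → 0; S → 1; X → 0; S → S X0; X0 → T1 X1; X1 → X S; S → T1 X2; X2 → X T0; X → T1 X3; X3 → T1 T1; X → X X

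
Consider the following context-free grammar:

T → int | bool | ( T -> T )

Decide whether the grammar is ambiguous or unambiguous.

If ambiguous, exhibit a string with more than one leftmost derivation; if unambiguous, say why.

Unambiguous - every string in the language has a unique leftmost derivation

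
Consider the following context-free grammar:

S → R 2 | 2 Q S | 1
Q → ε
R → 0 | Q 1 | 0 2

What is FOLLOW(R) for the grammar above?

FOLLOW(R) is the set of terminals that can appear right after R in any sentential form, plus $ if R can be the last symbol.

We compute FOLLOW(R) using the standard algorithm.
FOLLOW(S) starts with {$}.
FIRST(Q) = {ε}
FIRST(R) = {0, 1}
FIRST(S) = {0, 1, 2}
FOLLOW(Q) = {0, 1, 2}
FOLLOW(R) = {2}
FOLLOW(S) = {$}
Therefore, FOLLOW(R) = {2}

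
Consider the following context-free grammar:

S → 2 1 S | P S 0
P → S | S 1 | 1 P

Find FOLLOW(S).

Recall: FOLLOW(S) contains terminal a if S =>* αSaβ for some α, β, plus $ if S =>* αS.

We compute FOLLOW(S) using the standard algorithm.
FOLLOW(S) starts with {$}.
FIRST(P) = {1, 2}
FIRST(S) = {1, 2}
FOLLOW(P) = {1, 2}
FOLLOW(S) = {$, 0, 1, 2}
Therefore, FOLLOW(S) = {$, 0, 1, 2}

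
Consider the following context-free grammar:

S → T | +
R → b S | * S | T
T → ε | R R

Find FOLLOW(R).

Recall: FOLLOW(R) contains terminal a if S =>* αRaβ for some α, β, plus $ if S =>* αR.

We compute FOLLOW(R) using the standard algorithm.
FOLLOW(S) starts with {$}.
FIRST(R) = {*, b, ε}
FIRST(S) = {*, +, b, ε}
FIRST(T) = {*, b, ε}
FOLLOW(R) = {$, *, b}
FOLLOW(S) = {$, *, b}
FOLLOW(T) = {$, *, b}
Therefore, FOLLOW(R) = {$, *, b}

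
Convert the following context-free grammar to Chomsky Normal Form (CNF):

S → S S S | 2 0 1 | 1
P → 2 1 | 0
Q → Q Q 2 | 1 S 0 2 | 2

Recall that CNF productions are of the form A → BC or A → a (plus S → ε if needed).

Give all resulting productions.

T2 → 2; T0 → 0; T1 → 1; S → 1; P → 0; Q → 2; S → S X0; X0 → S S; S → T2 X1; X1 → T0 T1; P → T2 T1; Q → Q X2; X2 → Q T2; Q → T1 X3; X3 → S X4; X4 → T0 T2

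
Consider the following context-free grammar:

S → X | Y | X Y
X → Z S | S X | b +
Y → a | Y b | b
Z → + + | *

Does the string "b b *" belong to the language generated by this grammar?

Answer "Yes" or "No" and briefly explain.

No - no valid derivation exists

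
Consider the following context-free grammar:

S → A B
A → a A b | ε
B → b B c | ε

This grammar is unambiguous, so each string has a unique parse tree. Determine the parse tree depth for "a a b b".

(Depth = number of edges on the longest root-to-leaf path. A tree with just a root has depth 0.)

4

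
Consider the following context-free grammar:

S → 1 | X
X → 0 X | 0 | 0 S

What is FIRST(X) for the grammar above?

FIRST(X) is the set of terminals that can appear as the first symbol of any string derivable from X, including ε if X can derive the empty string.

We compute FIRST(X) using the standard algorithm.
FIRST(S) = {0, 1}
FIRST(X) = {0}
Therefore, FIRST(X) = {0}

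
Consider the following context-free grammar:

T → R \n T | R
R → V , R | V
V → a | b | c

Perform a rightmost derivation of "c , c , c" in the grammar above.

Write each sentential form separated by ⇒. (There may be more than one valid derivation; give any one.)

T ⇒ R ⇒ V , R ⇒ V , V , R ⇒ V , V , V ⇒ V , V , c ⇒ V , c , c ⇒ c , c , c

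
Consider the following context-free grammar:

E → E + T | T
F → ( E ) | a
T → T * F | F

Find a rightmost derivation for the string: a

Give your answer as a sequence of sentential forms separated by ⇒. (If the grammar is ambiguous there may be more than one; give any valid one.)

E ⇒ T ⇒ F ⇒ a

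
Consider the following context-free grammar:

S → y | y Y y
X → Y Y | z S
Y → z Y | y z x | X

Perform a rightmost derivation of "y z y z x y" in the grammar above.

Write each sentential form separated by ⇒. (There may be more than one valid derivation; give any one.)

S ⇒ y Y y ⇒ y z Y y ⇒ y z y z x y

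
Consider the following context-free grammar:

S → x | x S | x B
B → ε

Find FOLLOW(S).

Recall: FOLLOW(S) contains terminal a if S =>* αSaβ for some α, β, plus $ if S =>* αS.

We compute FOLLOW(S) using the standard algorithm.
FOLLOW(S) starts with {$}.
FIRST(B) = {ε}
FIRST(S) = {x}
FOLLOW(B) = {$}
FOLLOW(S) = {$}
Therefore, FOLLOW(S) = {$}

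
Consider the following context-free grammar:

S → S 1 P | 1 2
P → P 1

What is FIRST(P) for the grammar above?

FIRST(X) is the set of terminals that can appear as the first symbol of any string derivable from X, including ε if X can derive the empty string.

We compute FIRST(P) using the standard algorithm.
FIRST(P) = {}
FIRST(S) = {1}
Therefore, FIRST(P) = {}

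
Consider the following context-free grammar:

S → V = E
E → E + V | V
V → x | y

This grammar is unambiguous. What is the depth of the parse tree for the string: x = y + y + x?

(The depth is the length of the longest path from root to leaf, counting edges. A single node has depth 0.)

5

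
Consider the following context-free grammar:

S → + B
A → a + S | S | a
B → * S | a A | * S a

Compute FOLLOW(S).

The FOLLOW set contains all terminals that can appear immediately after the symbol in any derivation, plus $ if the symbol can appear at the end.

We compute FOLLOW(S) using the standard algorithm.
FOLLOW(S) starts with {$}.
FIRST(A) = {+, a}
FIRST(B) = {*, a}
FIRST(S) = {+}
FOLLOW(A) = {$, a}
FOLLOW(B) = {$, a}
FOLLOW(S) = {$, a}
Therefore, FOLLOW(S) = {$, a}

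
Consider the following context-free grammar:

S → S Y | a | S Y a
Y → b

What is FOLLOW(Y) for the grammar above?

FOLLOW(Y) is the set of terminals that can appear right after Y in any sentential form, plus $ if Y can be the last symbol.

We compute FOLLOW(Y) using the standard algorithm.
FOLLOW(S) starts with {$}.
FIRST(S) = {a}
FIRST(Y) = {b}
FOLLOW(S) = {$, b}
FOLLOW(Y) = {$, a, b}
Therefore, FOLLOW(Y) = {$, a, b}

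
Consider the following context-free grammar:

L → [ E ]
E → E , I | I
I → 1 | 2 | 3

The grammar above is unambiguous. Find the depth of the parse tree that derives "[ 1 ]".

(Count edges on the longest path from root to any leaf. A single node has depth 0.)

3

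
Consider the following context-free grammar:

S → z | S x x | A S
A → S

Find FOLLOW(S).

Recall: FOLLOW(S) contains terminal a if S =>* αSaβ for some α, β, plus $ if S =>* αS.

We compute FOLLOW(S) using the standard algorithm.
FOLLOW(S) starts with {$}.
FIRST(A) = {z}
FIRST(S) = {z}
FOLLOW(A) = {z}
FOLLOW(S) = {$, x, z}
Therefore, FOLLOW(S) = {$, x, z}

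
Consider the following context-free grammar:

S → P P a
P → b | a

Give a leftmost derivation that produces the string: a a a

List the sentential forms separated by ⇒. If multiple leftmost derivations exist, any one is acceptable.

S ⇒ P P a ⇒ a P a ⇒ a a a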